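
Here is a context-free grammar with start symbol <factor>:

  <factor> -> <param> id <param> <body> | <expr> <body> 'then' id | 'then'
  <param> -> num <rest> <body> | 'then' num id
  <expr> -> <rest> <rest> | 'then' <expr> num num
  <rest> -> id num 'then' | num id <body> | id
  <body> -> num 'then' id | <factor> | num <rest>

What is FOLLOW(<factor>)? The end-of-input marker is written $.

{ $, 'then', id, num }

<factor> is the start symbol, so $ ∈ FOLLOW(<factor>).
In <body> -> <factor>: <factor> is at the end, add FOLLOW(<body>) = { $, 'then', id, num }.
Union: FOLLOW(<factor>) = { $, 'then', id, num }.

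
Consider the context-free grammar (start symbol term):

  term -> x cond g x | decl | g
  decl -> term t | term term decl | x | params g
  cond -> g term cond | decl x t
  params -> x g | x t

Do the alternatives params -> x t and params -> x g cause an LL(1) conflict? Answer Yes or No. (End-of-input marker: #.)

FIRST(x t) = { x } and FIRST(x g) = { x }.
Both contain x, so the two alternatives are not disjoint — LL(1) conflict.

Yes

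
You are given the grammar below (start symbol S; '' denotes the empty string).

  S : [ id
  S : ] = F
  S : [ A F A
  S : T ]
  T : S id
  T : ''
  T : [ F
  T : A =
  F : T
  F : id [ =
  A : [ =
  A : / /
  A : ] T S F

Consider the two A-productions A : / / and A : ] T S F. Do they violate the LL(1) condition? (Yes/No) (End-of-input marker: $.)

No

FIRST(/ /) = { / } and FIRST(] T S F) = { ] }.
The FIRST sets are disjoint and neither alternative is nullable — no conflict.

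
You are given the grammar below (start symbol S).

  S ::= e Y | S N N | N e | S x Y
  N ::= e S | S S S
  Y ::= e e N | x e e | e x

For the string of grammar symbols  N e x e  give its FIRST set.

Add FIRST(N) = { e }; N is not nullable, stop.

{ e }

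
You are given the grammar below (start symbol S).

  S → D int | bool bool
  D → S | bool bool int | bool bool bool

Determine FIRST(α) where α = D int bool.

Add FIRST(D) = { bool }; D is not nullable, stop.

{ bool }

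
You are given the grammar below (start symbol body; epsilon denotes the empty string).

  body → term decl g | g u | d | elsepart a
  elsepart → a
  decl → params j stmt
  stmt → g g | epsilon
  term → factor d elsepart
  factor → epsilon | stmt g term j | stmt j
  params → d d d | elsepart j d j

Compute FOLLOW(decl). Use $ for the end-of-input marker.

{ g }

In body → term decl g: add FIRST(g) = { g }.
Union: FOLLOW(decl) = { g }.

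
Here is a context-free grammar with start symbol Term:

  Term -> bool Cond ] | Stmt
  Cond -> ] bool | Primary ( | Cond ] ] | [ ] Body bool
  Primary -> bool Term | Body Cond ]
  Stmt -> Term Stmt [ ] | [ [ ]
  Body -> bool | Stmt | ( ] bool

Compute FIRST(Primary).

{ (, [, bool }

Primary -> bool Term contributes {bool}.
From Primary -> Body Cond ]: add FIRST(Body) = { (, [, bool }.
Union: FIRST(Primary) = { (, [, bool }.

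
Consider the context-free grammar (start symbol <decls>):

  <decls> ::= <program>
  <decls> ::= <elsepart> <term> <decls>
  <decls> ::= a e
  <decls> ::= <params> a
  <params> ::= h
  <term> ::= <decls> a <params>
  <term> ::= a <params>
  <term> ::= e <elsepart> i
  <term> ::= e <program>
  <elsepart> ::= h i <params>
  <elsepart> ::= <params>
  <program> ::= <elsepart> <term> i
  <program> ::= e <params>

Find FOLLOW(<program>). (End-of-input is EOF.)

{ EOF, a, e, h, i }

In <decls> ::= <program>: <program> is at the end, add FOLLOW(<decls>) = { EOF, a }.
In <term> ::= e <program>: <program> is at the end, add FOLLOW(<term>) = { a, e, h, i }.
Union: FOLLOW(<program>) = { EOF, a, e, h, i }.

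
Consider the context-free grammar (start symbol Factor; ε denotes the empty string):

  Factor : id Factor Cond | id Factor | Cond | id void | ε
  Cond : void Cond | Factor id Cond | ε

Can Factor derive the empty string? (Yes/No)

Factor has an ε-production, so Factor ⇒ ε.

Yes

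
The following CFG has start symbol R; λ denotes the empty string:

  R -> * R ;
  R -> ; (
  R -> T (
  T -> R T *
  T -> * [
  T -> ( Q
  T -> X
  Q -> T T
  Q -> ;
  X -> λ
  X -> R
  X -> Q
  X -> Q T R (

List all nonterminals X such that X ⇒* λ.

{ Q, T, X }

Directly nullable (have an λ-production): X.
Q -> T T with every symbol nullable, so Q is nullable.
T -> X with every symbol nullable, so T is nullable.
No other nonterminal has a production whose RHS symbols are all nullable.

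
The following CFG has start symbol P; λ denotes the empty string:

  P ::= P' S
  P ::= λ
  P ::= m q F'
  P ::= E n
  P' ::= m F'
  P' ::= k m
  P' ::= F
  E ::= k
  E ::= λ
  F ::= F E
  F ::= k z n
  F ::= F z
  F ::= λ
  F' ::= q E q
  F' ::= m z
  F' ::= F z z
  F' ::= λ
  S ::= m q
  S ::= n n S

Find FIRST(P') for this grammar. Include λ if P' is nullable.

P' ::= m F' contributes {m}.
P' ::= k m contributes {k}.
From P' ::= F: add FIRST(F) = { k, z, λ } (including λ since F is nullable).
Union: FIRST(P') = { k, m, z, λ }.

{ k, m, z, λ }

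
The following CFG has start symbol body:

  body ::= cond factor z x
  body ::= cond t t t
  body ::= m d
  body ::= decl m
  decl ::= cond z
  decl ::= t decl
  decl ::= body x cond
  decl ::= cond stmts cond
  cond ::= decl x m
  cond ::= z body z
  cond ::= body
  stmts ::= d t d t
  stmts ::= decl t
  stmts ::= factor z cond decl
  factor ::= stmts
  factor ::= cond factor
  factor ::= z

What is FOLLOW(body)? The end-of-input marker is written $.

body is the start symbol, so $ ∈ FOLLOW(body).
In decl ::= body x cond: add FIRST(x cond) = { x }.
In cond ::= z body z: add FIRST(z) = { z }.
In cond ::= body: body is at the end, add FOLLOW(cond) = { d, m, t, x, z }.
Union: FOLLOW(body) = { $, d, m, t, x, z }.

{ $, d, m, t, x, z }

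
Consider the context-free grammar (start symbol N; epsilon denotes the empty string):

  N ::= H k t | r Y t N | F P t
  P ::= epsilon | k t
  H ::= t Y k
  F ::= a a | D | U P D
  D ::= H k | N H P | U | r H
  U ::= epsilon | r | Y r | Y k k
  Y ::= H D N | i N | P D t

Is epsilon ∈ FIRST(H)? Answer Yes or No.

No

Nullable nonterminals: D, F, P, U.
No production of H has an RHS whose symbols are all nullable, so H is not nullable.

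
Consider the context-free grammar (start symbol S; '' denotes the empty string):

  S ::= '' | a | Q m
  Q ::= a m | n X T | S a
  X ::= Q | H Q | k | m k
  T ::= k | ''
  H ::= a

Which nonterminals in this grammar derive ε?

{ S, T }

Directly nullable (have an ''-production): S, T.
No other nonterminal has a production whose RHS symbols are all nullable.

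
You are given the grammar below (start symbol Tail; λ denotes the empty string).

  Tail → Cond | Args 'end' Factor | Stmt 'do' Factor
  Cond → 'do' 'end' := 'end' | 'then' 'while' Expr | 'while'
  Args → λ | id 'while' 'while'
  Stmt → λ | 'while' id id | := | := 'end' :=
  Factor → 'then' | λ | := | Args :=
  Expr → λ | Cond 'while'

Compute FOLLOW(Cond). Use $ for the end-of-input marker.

In Tail → Cond: Cond is at the end, add FOLLOW(Tail) = { $ }.
In Expr → Cond 'while': add FIRST('while') = { 'while' }.
Union: FOLLOW(Cond) = { $, 'while' }.

{ $, 'while' }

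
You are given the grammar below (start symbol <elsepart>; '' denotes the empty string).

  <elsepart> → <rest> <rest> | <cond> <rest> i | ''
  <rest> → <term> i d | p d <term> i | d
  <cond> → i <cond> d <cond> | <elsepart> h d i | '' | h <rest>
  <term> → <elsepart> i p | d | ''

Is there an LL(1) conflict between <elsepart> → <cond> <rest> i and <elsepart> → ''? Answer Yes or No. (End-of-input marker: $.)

FIRST(<cond> <rest> i) = { d, h, i, p } and FIRST('') = { '' }.
The second alternative is nullable and FOLLOW(<elsepart>) = { $, h, i } shares h with FIRST of the first — conflict.

Yes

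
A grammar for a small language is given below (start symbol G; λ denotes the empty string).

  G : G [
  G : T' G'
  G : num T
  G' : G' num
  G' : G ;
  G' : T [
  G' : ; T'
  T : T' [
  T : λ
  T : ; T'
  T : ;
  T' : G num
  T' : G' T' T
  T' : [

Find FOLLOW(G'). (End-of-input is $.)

In G : T' G': G' is at the end, add FOLLOW(G) = { $, ;, [, num }.
In G' : G' num: add FIRST(num) = { num }.
In T' : G' T' T: add FIRST(T' T) = { ;, [, num }.
Union: FOLLOW(G') = { $, ;, [, num }.

{ $, ;, [, num }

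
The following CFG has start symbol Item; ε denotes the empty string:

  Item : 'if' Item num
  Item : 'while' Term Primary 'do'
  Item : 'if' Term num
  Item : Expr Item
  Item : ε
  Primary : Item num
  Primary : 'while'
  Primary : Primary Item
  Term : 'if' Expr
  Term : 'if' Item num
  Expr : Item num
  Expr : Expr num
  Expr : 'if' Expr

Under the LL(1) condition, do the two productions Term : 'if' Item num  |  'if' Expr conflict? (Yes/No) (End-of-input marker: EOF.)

FIRST('if' Item num) = { 'if' } and FIRST('if' Expr) = { 'if' }.
Both contain 'if', so the two alternatives are not disjoint — LL(1) conflict.

Yes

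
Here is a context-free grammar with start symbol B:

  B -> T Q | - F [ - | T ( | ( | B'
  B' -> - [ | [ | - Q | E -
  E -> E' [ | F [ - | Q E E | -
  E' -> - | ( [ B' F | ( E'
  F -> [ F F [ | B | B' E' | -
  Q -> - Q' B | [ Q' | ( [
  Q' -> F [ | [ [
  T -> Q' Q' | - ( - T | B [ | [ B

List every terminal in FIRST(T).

From T -> Q' Q': add FIRST(Q') = { (, -, [ }.
T -> - ( - T contributes {-}.
From T -> B [: add FIRST(B) = { (, -, [ }.
T -> [ B contributes {[}.
Union: FIRST(T) = { (, -, [ }.

{ (, -, [ }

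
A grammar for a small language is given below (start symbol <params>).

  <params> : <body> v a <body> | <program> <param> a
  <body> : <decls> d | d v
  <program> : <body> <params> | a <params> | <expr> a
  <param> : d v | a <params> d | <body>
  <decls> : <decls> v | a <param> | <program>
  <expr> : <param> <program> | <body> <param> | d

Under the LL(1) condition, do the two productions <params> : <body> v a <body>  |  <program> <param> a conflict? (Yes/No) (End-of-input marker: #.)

FIRST(<body> v a <body>) = { a, d } and FIRST(<program> <param> a) = { a, d }.
Both contain a, so the two alternatives are not disjoint — LL(1) conflict.

Yes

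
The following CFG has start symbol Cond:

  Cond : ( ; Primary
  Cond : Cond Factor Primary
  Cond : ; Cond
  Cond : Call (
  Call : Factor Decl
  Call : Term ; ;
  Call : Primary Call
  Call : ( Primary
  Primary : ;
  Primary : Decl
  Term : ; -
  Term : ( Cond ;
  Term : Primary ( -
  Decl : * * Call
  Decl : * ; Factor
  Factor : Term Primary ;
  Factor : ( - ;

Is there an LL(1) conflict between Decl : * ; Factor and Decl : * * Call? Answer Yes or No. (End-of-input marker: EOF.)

Yes

FIRST(* ; Factor) = { * } and FIRST(* * Call) = { * }.
Both contain *, so the two alternatives are not disjoint — LL(1) conflict.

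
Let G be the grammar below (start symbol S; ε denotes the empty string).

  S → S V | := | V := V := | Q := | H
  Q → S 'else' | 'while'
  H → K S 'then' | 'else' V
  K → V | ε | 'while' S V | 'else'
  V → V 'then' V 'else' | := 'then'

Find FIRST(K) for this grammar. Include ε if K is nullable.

{ 'else', 'while', :=, ε }

From K → V: add FIRST(V) = { := }.
K → ε contributes ε.
K → 'while' S V contributes {'while'}.
K → 'else' contributes {'else'}.
Union: FIRST(K) = { 'else', 'while', :=, ε }.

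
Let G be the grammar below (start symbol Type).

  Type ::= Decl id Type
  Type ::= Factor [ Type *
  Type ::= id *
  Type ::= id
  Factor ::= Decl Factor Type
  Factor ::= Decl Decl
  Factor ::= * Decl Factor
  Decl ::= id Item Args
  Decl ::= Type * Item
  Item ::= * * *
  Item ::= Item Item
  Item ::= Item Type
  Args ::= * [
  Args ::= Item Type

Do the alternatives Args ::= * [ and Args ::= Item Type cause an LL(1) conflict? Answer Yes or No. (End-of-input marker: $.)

Yes

FIRST(* [) = { * } and FIRST(Item Type) = { * }.
Both contain *, so the two alternatives are not disjoint — LL(1) conflict.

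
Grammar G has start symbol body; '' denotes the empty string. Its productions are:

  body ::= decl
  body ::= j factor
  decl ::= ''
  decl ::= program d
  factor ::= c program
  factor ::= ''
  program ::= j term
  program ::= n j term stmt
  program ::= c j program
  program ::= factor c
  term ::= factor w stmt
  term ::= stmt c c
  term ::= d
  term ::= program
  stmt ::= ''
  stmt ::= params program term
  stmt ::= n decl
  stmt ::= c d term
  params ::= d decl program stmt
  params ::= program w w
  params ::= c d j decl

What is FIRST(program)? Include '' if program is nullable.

program ::= j term contributes {j}.
program ::= n j term stmt contributes {n}.
program ::= c j program contributes {c}.
From program ::= factor c: factor nullable, take FIRST(factor) ∪ {c} = { c }.
Union: FIRST(program) = { c, j, n }.

{ c, j, n }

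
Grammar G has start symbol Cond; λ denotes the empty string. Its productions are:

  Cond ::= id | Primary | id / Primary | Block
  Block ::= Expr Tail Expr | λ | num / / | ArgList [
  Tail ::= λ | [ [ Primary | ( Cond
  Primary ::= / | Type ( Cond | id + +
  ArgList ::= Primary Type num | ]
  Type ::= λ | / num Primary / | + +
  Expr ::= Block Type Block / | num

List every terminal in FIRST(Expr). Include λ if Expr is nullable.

{ (, +, /, ], id, num }

From Expr ::= Block Type Block /: Block, Type, Block nullable, take FIRST(Block) ∪ FIRST(Type) ∪ FIRST(Block) ∪ {/} = { (, +, /, ], id, num }.
Expr ::= num contributes {num}.
Union: FIRST(Expr) = { (, +, /, ], id, num }.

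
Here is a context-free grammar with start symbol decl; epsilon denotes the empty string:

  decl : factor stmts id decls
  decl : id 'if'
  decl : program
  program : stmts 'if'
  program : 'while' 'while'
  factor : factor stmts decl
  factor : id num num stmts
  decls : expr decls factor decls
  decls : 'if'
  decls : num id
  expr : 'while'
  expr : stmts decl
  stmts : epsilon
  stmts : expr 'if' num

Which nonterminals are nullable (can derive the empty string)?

{ stmts }

Directly nullable (have an epsilon-production): stmts.
No other nonterminal has a production whose RHS symbols are all nullable.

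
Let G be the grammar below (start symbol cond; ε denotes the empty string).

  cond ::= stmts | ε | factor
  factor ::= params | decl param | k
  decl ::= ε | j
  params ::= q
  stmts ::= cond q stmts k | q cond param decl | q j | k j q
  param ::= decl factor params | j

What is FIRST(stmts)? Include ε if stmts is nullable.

{ j, k, q }

From stmts ::= cond q stmts k: cond nullable, take FIRST(cond) ∪ {q} = { j, k, q }.
stmts ::= q cond param decl contributes {q}.
stmts ::= q j contributes {q}.
stmts ::= k j q contributes {k}.
Union: FIRST(stmts) = { j, k, q }.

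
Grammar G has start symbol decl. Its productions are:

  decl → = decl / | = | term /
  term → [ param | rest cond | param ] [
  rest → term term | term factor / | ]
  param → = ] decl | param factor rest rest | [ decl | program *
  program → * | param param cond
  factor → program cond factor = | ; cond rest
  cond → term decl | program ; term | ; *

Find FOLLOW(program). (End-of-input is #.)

In param → program *: add FIRST(*) = { * }.
In factor → program cond factor =: add FIRST(cond factor =) = { *, ;, =, [, ] }.
In cond → program ; term: add FIRST(; term) = { ; }.
Union: FOLLOW(program) = { *, ;, =, [, ] }.

{ *, ;, =, [, ] }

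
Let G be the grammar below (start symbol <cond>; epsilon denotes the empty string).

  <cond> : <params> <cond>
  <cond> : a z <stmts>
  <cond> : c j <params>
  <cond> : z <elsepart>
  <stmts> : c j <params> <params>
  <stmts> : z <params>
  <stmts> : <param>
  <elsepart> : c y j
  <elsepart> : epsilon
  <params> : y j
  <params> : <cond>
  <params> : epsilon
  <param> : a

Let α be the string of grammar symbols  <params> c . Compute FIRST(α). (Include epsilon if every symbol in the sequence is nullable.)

Add FIRST(<params>)\{epsilon} = { a, c, y, z }; <params> is nullable, continue.
c is a terminal; add {c} and stop.

{ a, c, y, z }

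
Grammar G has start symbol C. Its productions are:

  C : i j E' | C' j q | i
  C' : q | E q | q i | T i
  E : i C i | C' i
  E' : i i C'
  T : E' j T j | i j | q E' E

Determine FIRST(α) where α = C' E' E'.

Add FIRST(C') = { i, q }; C' is not nullable, stop.

{ i, q }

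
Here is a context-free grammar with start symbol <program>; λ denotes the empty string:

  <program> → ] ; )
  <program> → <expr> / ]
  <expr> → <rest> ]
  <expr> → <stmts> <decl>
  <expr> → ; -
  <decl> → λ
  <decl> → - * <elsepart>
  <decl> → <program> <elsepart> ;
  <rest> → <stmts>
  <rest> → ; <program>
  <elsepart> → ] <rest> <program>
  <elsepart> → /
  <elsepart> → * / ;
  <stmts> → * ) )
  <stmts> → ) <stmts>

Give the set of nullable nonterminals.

Directly nullable (have an λ-production): <decl>.
No other nonterminal has a production whose RHS symbols are all nullable.

{ <decl> }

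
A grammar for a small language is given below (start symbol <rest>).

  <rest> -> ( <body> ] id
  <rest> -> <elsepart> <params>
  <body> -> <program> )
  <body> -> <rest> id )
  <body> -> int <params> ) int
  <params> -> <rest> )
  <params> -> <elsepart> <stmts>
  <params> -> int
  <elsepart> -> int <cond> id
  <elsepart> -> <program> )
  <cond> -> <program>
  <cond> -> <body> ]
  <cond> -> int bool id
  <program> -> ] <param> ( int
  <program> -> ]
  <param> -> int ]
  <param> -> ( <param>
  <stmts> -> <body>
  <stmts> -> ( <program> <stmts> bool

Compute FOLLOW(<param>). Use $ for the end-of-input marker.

{ ( }

In <program> -> ] <param> ( int: add FIRST(( int) = { ( }.
In <param> -> ( <param>: <param> is at the end, add FOLLOW(<param>) = { ( }.
Union: FOLLOW(<param>) = { ( }.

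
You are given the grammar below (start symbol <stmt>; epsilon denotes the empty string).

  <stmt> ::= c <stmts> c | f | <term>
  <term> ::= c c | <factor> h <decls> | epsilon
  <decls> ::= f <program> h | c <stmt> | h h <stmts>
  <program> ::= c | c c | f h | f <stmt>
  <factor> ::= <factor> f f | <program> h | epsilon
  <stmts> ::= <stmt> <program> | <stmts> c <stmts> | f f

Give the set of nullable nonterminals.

{ <factor>, <stmt>, <term> }

Directly nullable (have an epsilon-production): <term>, <factor>.
<stmt> ::= <term> with every symbol nullable, so <stmt> is nullable.
No other nonterminal has a production whose RHS symbols are all nullable.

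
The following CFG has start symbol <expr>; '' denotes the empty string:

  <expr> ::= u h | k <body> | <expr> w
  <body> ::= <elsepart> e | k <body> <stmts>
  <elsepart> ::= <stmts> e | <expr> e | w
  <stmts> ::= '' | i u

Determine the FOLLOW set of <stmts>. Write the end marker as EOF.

In <body> ::= k <body> <stmts>: <stmts> is at the end, add FOLLOW(<body>) = { EOF, e, i, w }.
In <elsepart> ::= <stmts> e: add FIRST(e) = { e }.
Union: FOLLOW(<stmts>) = { EOF, e, i, w }.

{ EOF, e, i, w }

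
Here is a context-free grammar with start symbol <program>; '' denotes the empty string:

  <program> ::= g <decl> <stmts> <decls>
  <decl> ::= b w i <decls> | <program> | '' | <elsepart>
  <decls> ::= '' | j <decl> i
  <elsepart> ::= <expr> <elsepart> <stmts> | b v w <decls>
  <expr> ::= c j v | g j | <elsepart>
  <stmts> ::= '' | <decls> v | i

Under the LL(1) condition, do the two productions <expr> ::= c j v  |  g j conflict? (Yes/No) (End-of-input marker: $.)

FIRST(c j v) = { c } and FIRST(g j) = { g }.
The FIRST sets are disjoint and neither alternative is nullable — no conflict.

No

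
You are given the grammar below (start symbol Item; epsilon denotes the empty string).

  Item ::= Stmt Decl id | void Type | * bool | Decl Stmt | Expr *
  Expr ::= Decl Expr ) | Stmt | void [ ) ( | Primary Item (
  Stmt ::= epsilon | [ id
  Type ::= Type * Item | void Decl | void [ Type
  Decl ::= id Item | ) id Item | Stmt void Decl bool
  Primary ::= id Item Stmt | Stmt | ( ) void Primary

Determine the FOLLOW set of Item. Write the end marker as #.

Item is the start symbol, so # ∈ FOLLOW(Item).
In Expr ::= Primary Item (: add FIRST(() = { ( }.
In Type ::= Type * Item: Item is at the end, add FOLLOW(Type) = { #, (, ), *, [, bool, id, void }.
In Decl ::= id Item: Item is at the end, add FOLLOW(Decl) = { #, (, ), *, [, bool, id, void }.
In Decl ::= ) id Item: Item is at the end, add FOLLOW(Decl) = { #, (, ), *, [, bool, id, void }.
In Primary ::= id Item Stmt: add FIRST(Stmt)\{epsilon} = { [ }.
  Since Stmt is nullable, also add FOLLOW(Primary) = { (, ), *, [, id, void }.
Union: FOLLOW(Item) = { #, (, ), *, [, bool, id, void }.

{ #, (, ), *, [, bool, id, void }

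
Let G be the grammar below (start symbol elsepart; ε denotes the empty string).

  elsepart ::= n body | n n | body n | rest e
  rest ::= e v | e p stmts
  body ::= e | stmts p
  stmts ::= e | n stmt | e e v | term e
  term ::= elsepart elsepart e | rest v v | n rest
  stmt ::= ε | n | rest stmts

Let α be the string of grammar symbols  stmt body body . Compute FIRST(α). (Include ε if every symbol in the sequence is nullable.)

{ e, n }

Add FIRST(stmt)\{ε} = { e, n }; stmt is nullable, continue.
Add FIRST(body) = { e, n }; body is not nullable, stop.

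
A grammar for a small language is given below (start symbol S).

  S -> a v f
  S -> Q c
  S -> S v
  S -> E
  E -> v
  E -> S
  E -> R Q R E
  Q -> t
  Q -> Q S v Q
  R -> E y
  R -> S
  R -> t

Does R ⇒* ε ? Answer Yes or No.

No

No nonterminal in this grammar is nullable.
No production of R has an RHS whose symbols are all nullable, so R is not nullable.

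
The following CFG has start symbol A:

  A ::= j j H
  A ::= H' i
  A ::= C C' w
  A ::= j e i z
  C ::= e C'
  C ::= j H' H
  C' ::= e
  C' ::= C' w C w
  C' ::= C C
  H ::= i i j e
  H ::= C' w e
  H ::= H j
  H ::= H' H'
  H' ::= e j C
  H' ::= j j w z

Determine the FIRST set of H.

{ e, i, j }

H ::= i i j e contributes {i}.
From H ::= C' w e: add FIRST(C') = { e, j }.
From H ::= H j: add FIRST(H) = { e, i, j }.
From H ::= H' H': add FIRST(H') = { e, j }.
Union: FIRST(H) = { e, i, j }.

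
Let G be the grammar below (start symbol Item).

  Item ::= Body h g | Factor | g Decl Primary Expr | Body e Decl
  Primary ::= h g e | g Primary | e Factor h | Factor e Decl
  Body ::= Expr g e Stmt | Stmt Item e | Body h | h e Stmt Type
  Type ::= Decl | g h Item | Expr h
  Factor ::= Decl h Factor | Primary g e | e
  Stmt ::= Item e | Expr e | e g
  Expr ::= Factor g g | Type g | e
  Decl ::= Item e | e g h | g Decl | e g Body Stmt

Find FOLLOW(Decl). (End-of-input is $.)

In Item ::= g Decl Primary Expr: add FIRST(Primary Expr) = { e, g, h }.
In Item ::= Body e Decl: Decl is at the end, add FOLLOW(Item) = { $, e, g, h }.
In Primary ::= Factor e Decl: Decl is at the end, add FOLLOW(Primary) = { e, g, h }.
In Type ::= Decl: Decl is at the end, add FOLLOW(Type) = { e, g, h }.
In Factor ::= Decl h Factor: add FIRST(h Factor) = { h }.
In Decl ::= g Decl: Decl is at the end, add FOLLOW(Decl) = { $, e, g, h }.
Union: FOLLOW(Decl) = { $, e, g, h }.

{ $, e, g, h }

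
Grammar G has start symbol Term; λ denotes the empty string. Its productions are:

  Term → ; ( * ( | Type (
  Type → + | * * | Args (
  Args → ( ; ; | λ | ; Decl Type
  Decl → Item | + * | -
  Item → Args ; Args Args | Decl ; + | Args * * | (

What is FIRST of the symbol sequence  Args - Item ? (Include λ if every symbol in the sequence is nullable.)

Add FIRST(Args)\{λ} = { (, ; }; Args is nullable, continue.
- is a terminal; add {-} and stop.

{ (, -, ; }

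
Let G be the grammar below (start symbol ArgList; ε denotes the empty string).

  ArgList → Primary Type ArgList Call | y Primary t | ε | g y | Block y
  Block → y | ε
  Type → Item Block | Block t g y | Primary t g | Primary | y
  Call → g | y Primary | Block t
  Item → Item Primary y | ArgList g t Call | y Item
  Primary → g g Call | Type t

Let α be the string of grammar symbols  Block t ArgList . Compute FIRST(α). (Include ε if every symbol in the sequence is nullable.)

{ t, y }

Add FIRST(Block)\{ε} = { y }; Block is nullable, continue.
t is a terminal; add {t} and stop.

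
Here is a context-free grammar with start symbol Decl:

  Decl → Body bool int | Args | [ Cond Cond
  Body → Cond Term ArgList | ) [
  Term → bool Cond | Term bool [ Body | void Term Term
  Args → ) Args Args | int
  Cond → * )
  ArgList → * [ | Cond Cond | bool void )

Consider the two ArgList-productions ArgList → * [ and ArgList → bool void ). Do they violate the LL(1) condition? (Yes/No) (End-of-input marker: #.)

No

FIRST(* [) = { * } and FIRST(bool void )) = { bool }.
The FIRST sets are disjoint and neither alternative is nullable — no conflict.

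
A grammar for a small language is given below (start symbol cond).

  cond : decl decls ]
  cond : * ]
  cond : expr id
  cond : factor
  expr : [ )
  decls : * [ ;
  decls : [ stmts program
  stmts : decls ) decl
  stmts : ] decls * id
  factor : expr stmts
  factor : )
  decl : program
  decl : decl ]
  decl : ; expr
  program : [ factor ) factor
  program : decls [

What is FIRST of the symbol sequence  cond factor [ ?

Add FIRST(cond) = { ), *, ;, [ }; cond is not nullable, stop.

{ ), *, ;, [ }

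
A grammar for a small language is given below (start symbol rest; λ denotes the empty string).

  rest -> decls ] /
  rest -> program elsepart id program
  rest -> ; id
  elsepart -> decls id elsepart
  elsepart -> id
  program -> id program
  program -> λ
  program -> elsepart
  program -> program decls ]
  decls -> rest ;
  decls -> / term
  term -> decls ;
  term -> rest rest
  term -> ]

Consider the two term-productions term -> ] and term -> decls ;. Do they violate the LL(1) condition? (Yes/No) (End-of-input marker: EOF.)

FIRST(]) = { ] } and FIRST(decls ;) = { /, ;, id }.
The FIRST sets are disjoint and neither alternative is nullable — no conflict.

No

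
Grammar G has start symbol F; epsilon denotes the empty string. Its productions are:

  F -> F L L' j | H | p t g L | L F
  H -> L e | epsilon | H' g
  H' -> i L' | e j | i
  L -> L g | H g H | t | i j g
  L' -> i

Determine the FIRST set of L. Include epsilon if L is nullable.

From L -> L g: add FIRST(L) = { e, g, i, t }.
From L -> H g H: H nullable, take FIRST(H) ∪ {g} = { e, g, i, t }.
L -> t contributes {t}.
L -> i j g contributes {i}.
Union: FIRST(L) = { e, g, i, t }.

{ e, g, i, t }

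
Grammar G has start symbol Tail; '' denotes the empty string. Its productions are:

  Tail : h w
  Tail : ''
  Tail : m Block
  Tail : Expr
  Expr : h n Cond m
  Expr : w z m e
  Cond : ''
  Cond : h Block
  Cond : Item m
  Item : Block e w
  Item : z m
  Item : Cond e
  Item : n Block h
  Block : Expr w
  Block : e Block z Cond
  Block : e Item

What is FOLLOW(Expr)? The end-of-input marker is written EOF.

In Tail : Expr: Expr is at the end, add FOLLOW(Tail) = { EOF }.
In Block : Expr w: add FIRST(w) = { w }.
Union: FOLLOW(Expr) = { EOF, w }.

{ EOF, w }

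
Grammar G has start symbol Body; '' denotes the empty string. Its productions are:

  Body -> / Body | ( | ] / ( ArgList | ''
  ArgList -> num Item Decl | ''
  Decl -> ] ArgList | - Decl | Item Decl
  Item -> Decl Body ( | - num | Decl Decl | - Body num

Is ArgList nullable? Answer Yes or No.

ArgList has an ''-production, so ArgList ⇒ ''.

Yes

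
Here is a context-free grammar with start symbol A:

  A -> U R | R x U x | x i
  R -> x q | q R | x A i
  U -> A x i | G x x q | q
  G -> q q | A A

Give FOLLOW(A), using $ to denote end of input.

A is the start symbol, so $ ∈ FOLLOW(A).
In R -> x A i: add FIRST(i) = { i }.
In U -> A x i: add FIRST(x i) = { x }.
In G -> A A: add FIRST(A) = { q, x }.
In G -> A A: A is at the end, add FOLLOW(G) = { x }.
Union: FOLLOW(A) = { $, i, q, x }.

{ $, i, q, x }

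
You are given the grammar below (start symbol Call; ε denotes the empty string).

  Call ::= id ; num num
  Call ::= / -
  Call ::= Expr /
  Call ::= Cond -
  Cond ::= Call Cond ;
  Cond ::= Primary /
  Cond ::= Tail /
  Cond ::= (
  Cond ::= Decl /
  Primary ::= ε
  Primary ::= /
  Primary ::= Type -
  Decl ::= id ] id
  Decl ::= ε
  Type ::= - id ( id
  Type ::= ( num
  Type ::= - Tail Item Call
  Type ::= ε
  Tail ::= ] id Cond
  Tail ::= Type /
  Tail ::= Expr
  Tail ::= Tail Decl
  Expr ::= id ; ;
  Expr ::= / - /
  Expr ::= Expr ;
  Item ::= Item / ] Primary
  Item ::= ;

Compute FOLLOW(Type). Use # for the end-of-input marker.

{ -, / }

In Primary ::= Type -: add FIRST(-) = { - }.
In Tail ::= Type /: add FIRST(/) = { / }.
Union: FOLLOW(Type) = { -, / }.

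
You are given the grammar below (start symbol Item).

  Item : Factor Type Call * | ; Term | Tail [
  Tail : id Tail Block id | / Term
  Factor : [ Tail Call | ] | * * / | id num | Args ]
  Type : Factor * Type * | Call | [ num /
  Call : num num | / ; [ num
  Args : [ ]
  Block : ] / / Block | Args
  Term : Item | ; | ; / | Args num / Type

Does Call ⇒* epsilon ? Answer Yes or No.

No nonterminal in this grammar is nullable.
No production of Call has an RHS whose symbols are all nullable, so Call is not nullable.

No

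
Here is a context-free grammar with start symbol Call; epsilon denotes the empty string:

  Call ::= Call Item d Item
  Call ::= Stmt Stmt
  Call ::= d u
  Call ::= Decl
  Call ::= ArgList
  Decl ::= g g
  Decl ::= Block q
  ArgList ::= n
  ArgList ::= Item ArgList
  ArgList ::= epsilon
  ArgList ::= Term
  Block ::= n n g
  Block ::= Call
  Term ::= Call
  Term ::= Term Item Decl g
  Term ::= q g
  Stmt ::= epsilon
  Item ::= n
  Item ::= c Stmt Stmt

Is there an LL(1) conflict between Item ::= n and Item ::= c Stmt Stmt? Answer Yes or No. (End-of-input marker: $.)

FIRST(n) = { n } and FIRST(c Stmt Stmt) = { c }.
The FIRST sets are disjoint and neither alternative is nullable — no conflict.

No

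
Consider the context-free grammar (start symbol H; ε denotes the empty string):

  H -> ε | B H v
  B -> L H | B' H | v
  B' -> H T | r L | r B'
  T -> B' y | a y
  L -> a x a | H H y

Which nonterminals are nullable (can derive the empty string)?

{ H }

Directly nullable (have an ε-production): H.
No other nonterminal has a production whose RHS symbols are all nullable.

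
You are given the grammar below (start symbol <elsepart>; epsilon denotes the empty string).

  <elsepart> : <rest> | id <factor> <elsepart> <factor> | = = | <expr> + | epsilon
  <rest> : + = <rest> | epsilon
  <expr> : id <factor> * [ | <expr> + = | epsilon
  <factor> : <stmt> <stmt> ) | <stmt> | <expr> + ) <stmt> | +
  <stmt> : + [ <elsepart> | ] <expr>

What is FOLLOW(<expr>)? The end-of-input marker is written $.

In <elsepart> : <expr> +: add FIRST(+) = { + }.
In <expr> : <expr> + =: add FIRST(+ =) = { + }.
In <factor> : <expr> + ) <stmt>: add FIRST(+ ) <stmt>) = { + }.
In <stmt> : ] <expr>: <expr> is at the end, add FOLLOW(<stmt>) = { $, ), *, +, =, ], id }.
Union: FOLLOW(<expr>) = { $, ), *, +, =, ], id }.

{ $, ), *, +, =, ], id }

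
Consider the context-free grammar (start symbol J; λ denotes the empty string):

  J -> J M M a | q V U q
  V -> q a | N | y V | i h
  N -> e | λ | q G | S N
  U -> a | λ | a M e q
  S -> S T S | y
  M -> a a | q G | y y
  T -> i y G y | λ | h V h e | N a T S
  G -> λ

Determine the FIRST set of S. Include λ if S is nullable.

{ y }

From S -> S T S: add FIRST(S) = { y }.
S -> y contributes {y}.
Union: FIRST(S) = { y }.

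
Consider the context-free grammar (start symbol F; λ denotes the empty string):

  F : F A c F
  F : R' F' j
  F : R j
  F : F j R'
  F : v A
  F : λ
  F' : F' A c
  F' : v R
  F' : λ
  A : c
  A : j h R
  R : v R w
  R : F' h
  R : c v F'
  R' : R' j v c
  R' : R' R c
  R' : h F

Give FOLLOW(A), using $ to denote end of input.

In F : F A c F: add FIRST(c F) = { c }.
In F : v A: A is at the end, add FOLLOW(F) = { $, c, h, j, v }.
In F' : F' A c: add FIRST(c) = { c }.
Union: FOLLOW(A) = { $, c, h, j, v }.

{ $, c, h, j, v }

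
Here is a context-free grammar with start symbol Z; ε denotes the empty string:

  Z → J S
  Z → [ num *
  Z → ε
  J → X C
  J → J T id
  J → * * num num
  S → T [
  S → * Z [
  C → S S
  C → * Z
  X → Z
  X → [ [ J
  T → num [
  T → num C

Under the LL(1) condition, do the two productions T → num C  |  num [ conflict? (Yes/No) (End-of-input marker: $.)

FIRST(num C) = { num } and FIRST(num [) = { num }.
Both contain num, so the two alternatives are not disjoint — LL(1) conflict.

Yes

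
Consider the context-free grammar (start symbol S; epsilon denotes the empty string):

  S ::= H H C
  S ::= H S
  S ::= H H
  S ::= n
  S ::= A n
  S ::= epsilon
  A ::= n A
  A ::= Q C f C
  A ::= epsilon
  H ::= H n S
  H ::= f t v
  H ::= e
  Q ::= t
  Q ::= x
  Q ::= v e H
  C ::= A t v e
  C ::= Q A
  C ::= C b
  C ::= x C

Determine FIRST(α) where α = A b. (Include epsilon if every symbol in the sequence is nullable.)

{ b, n, t, v, x }

Add FIRST(A)\{epsilon} = { n, t, v, x }; A is nullable, continue.
b is a terminal; add {b} and stop.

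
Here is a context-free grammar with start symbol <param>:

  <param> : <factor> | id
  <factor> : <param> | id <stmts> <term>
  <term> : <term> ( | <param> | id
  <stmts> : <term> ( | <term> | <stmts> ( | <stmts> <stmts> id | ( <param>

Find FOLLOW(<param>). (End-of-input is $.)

<param> is the start symbol, so $ ∈ FOLLOW(<param>).
In <factor> : <param>: <param> is at the end, add FOLLOW(<factor>) = { $, (, id }.
In <term> : <param>: <param> is at the end, add FOLLOW(<term>) = { $, (, id }.
In <stmts> : ( <param>: <param> is at the end, add FOLLOW(<stmts>) = { (, id }.
Union: FOLLOW(<param>) = { $, (, id }.

{ $, (, id }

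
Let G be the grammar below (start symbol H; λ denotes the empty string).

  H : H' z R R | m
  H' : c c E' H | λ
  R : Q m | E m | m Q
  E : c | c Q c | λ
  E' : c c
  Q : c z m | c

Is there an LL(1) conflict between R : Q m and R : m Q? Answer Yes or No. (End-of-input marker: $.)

No

FIRST(Q m) = { c } and FIRST(m Q) = { m }.
The FIRST sets are disjoint and neither alternative is nullable — no conflict.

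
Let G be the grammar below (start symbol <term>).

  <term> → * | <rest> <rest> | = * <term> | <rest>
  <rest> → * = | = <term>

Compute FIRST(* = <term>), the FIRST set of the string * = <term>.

{ * }

* is a terminal; add {*} and stop.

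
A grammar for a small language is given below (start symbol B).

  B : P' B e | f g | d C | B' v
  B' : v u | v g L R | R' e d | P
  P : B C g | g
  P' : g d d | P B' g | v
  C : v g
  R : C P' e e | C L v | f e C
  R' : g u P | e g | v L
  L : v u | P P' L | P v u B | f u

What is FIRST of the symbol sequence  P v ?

{ d, e, f, g, v }

Add FIRST(P) = { d, e, f, g, v }; P is not nullable, stop.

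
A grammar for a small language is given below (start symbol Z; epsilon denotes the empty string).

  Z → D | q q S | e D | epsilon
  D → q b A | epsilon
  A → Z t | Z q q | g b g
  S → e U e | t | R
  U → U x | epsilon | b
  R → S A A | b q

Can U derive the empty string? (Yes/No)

U has an epsilon-production, so U ⇒ epsilon.

Yes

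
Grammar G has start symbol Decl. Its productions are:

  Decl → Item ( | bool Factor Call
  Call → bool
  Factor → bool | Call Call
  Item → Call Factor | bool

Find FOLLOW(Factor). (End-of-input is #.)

In Decl → bool Factor Call: add FIRST(Call) = { bool }.
In Item → Call Factor: Factor is at the end, add FOLLOW(Item) = { ( }.
Union: FOLLOW(Factor) = { (, bool }.

{ (, bool }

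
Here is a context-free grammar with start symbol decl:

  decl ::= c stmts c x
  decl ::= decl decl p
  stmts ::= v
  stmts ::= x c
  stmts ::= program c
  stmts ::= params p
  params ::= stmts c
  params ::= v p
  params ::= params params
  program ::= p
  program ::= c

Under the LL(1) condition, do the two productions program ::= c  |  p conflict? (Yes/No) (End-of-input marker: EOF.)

No

FIRST(c) = { c } and FIRST(p) = { p }.
The FIRST sets are disjoint and neither alternative is nullable — no conflict.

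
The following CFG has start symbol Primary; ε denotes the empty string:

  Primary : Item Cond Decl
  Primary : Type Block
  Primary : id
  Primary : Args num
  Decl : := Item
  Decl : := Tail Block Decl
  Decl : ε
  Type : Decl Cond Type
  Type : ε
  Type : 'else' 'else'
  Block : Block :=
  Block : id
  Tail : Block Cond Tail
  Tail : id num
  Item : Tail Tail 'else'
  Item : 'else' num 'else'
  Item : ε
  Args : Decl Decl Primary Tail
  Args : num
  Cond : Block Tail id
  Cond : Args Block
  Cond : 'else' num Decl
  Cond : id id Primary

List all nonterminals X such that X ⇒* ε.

{ Decl, Item, Type }

Directly nullable (have an ε-production): Decl, Type, Item.
No other nonterminal has a production whose RHS symbols are all nullable.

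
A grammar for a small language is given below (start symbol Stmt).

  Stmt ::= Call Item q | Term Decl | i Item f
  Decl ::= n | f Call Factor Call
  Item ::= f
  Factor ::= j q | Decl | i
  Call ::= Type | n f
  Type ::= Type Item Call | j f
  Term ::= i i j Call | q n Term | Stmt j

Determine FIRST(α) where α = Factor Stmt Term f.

Add FIRST(Factor) = { f, i, j, n }; Factor is not nullable, stop.

{ f, i, j, n }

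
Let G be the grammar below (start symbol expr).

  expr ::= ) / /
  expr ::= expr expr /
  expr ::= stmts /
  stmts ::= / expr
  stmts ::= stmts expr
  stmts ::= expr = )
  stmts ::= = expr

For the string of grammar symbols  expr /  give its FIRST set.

{ ), /, = }

Add FIRST(expr) = { ), /, = }; expr is not nullable, stop.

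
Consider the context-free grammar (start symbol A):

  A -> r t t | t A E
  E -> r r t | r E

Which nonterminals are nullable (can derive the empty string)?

{ } (none)

No nonterminal has an empty production or an RHS whose symbols are all nullable.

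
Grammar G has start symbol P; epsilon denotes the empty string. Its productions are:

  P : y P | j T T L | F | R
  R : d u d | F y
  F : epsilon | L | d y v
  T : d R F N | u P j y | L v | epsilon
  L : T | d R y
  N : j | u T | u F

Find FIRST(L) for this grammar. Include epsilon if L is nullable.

From L : T: add FIRST(T) = { d, u, v, epsilon } (including epsilon since T is nullable).
L : d R y contributes {d}.
Union: FIRST(L) = { d, u, v, epsilon }.

{ d, u, v, epsilon }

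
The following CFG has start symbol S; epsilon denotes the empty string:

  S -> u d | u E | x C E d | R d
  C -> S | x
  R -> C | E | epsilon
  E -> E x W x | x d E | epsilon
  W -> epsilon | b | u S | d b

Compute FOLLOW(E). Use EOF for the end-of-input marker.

In S -> u E: E is at the end, add FOLLOW(S) = { EOF, d, x }.
In S -> x C E d: add FIRST(d) = { d }.
In R -> E: E is at the end, add FOLLOW(R) = { d }.
In E -> E x W x: add FIRST(x W x) = { x }.
In E -> x d E: E is at the end, add FOLLOW(E) = { EOF, d, x }.
Union: FOLLOW(E) = { EOF, d, x }.

{ EOF, d, x }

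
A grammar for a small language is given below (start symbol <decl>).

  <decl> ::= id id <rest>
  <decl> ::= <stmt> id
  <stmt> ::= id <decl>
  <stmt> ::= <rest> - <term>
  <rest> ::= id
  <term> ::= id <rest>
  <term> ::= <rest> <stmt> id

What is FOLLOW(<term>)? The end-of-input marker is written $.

{ id }

In <stmt> ::= <rest> - <term>: <term> is at the end, add FOLLOW(<stmt>) = { id }.
Union: FOLLOW(<term>) = { id }.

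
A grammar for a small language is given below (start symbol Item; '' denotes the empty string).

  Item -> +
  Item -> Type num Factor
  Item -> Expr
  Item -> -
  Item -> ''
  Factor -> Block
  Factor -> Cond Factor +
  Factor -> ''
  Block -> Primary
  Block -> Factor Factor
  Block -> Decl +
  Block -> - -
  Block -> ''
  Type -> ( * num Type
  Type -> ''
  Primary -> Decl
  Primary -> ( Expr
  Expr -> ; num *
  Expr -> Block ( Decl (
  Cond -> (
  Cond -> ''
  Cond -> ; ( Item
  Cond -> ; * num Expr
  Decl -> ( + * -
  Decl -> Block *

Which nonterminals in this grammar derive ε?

Directly nullable (have an ''-production): Item, Factor, Block, Type, Cond.
No other nonterminal has a production whose RHS symbols are all nullable.

{ Block, Cond, Factor, Item, Type }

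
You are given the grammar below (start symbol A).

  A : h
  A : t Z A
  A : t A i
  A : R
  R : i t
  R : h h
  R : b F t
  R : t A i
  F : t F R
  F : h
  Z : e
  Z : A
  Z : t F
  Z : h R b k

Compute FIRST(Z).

{ b, e, h, i, t }

Z : e contributes {e}.
From Z : A: add FIRST(A) = { b, h, i, t }.
Z : t F contributes {t}.
Z : h R b k contributes {h}.
Union: FIRST(Z) = { b, e, h, i, t }.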